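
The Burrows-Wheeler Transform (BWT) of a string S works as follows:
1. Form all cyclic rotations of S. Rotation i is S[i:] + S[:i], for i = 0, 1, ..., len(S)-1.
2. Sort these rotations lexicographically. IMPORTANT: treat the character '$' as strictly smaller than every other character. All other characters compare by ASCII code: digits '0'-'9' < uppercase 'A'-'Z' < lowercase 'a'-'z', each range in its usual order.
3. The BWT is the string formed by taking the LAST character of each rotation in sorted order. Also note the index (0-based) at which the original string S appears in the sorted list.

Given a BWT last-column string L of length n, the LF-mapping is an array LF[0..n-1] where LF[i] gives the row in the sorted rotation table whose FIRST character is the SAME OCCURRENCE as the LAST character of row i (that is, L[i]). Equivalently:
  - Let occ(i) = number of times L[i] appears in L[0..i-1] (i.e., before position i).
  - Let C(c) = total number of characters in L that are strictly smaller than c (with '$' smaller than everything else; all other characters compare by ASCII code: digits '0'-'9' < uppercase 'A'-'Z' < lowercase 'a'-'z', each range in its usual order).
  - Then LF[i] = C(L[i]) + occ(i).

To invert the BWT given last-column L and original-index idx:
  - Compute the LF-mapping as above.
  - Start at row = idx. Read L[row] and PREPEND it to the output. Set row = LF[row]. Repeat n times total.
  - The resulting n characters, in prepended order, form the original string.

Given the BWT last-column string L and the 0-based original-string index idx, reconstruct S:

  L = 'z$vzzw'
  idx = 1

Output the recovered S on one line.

LF mapping: 3 0 1 4 5 2
Walk LF starting at row 1, prepending L[row]:
  step 1: row=1, L[1]='$', prepend. Next row=LF[1]=0
  step 2: row=0, L[0]='z', prepend. Next row=LF[0]=3
  step 3: row=3, L[3]='z', prepend. Next row=LF[3]=4
  step 4: row=4, L[4]='z', prepend. Next row=LF[4]=5
  step 5: row=5, L[5]='w', prepend. Next row=LF[5]=2
  step 6: row=2, L[2]='v', prepend. Next row=LF[2]=1
Reversed output: vwzzz$

Answer: vwzzz$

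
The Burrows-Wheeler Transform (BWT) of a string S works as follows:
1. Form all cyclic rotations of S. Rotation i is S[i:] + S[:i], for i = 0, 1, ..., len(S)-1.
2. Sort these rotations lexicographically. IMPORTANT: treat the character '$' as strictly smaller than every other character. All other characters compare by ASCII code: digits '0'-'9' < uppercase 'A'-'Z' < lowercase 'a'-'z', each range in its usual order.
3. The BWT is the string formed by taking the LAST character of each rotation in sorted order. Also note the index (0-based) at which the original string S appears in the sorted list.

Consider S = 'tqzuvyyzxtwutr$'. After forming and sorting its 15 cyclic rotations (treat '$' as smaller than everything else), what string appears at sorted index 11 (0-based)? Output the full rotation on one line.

All 15 rotations (rotation i = S[i:]+S[:i]):
  rot[0] = tqzuvyyzxtwutr$
  rot[1] = qzuvyyzxtwutr$t
  rot[2] = zuvyyzxtwutr$tq
  rot[3] = uvyyzxtwutr$tqz
  rot[4] = vyyzxtwutr$tqzu
  rot[5] = yyzxtwutr$tqzuv
  rot[6] = yzxtwutr$tqzuvy
  rot[7] = zxtwutr$tqzuvyy
  rot[8] = xtwutr$tqzuvyyz
  rot[9] = twutr$tqzuvyyzx
  rot[10] = wutr$tqzuvyyzxt
  rot[11] = utr$tqzuvyyzxtw
  rot[12] = tr$tqzuvyyzxtwu
  rot[13] = r$tqzuvyyzxtwut
  rot[14] = $tqzuvyyzxtwutr
Sorted (with $ < everything):
  sorted[0] = $tqzuvyyzxtwutr
  sorted[1] = qzuvyyzxtwutr$t
  sorted[2] = r$tqzuvyyzxtwut
  sorted[3] = tqzuvyyzxtwutr$
  sorted[4] = tr$tqzuvyyzxtwu
  sorted[5] = twutr$tqzuvyyzx
  sorted[6] = utr$tqzuvyyzxtw
  sorted[7] = uvyyzxtwutr$tqz
  sorted[8] = vyyzxtwutr$tqzu
  sorted[9] = wutr$tqzuvyyzxt
  sorted[10] = xtwutr$tqzuvyyz
  sorted[11] = yyzxtwutr$tqzuv
  sorted[12] = yzxtwutr$tqzuvy
  sorted[13] = zuvyyzxtwutr$tq
  sorted[14] = zxtwutr$tqzuvyy
sorted[11] = yyzxtwutr$tqzuv

Answer: yyzxtwutr$tqzuv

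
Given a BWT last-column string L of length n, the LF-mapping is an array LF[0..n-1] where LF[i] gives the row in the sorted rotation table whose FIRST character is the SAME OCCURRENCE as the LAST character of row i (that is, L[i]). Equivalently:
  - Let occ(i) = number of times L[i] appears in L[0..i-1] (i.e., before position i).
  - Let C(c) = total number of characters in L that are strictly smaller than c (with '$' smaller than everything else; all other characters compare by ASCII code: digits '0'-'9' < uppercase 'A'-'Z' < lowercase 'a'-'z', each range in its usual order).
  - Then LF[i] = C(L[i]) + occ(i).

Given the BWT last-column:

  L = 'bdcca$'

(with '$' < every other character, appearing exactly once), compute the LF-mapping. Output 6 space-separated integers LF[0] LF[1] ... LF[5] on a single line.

Char counts: '$':1, 'a':1, 'b':1, 'c':2, 'd':1
C (first-col start): C('$')=0, C('a')=1, C('b')=2, C('c')=3, C('d')=5
L[0]='b': occ=0, LF[0]=C('b')+0=2+0=2
L[1]='d': occ=0, LF[1]=C('d')+0=5+0=5
L[2]='c': occ=0, LF[2]=C('c')+0=3+0=3
L[3]='c': occ=1, LF[3]=C('c')+1=3+1=4
L[4]='a': occ=0, LF[4]=C('a')+0=1+0=1
L[5]='$': occ=0, LF[5]=C('$')+0=0+0=0

Answer: 2 5 3 4 1 0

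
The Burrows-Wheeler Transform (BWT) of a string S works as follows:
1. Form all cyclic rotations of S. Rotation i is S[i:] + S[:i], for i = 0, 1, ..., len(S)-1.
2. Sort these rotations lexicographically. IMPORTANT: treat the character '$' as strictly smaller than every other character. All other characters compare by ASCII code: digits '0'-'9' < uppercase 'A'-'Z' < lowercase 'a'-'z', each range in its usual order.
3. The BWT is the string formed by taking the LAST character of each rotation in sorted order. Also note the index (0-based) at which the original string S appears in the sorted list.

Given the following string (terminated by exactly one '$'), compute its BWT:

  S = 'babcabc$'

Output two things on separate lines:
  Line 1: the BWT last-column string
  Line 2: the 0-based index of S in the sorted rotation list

All 8 rotations (rotation i = S[i:]+S[:i]):
  rot[0] = babcabc$
  rot[1] = abcabc$b
  rot[2] = bcabc$ba
  rot[3] = cabc$bab
  rot[4] = abc$babc
  rot[5] = bc$babca
  rot[6] = c$babcab
  rot[7] = $babcabc
Sorted (with $ < everything):
  sorted[0] = $babcabc  (last char: 'c')
  sorted[1] = abc$babc  (last char: 'c')
  sorted[2] = abcabc$b  (last char: 'b')
  sorted[3] = babcabc$  (last char: '$')
  sorted[4] = bc$babca  (last char: 'a')
  sorted[5] = bcabc$ba  (last char: 'a')
  sorted[6] = c$babcab  (last char: 'b')
  sorted[7] = cabc$bab  (last char: 'b')
Last column: ccb$aabb
Original string S is at sorted index 3

Answer: ccb$aabb
3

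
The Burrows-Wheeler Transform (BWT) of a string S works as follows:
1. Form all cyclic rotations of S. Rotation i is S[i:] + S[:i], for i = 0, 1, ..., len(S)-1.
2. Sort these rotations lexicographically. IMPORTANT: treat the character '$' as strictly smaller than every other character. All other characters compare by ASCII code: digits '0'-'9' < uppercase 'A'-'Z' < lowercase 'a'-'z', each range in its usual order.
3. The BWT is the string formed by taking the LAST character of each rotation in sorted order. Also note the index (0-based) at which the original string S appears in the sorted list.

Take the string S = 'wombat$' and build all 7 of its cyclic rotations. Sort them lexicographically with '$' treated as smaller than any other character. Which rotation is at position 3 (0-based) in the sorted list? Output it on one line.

Answer: mbat$wo

Derivation:
All 7 rotations (rotation i = S[i:]+S[:i]):
  rot[0] = wombat$
  rot[1] = ombat$w
  rot[2] = mbat$wo
  rot[3] = bat$wom
  rot[4] = at$womb
  rot[5] = t$womba
  rot[6] = $wombat
Sorted (with $ < everything):
  sorted[0] = $wombat
  sorted[1] = at$womb
  sorted[2] = bat$wom
  sorted[3] = mbat$wo
  sorted[4] = ombat$w
  sorted[5] = t$womba
  sorted[6] = wombat$
sorted[3] = mbat$wo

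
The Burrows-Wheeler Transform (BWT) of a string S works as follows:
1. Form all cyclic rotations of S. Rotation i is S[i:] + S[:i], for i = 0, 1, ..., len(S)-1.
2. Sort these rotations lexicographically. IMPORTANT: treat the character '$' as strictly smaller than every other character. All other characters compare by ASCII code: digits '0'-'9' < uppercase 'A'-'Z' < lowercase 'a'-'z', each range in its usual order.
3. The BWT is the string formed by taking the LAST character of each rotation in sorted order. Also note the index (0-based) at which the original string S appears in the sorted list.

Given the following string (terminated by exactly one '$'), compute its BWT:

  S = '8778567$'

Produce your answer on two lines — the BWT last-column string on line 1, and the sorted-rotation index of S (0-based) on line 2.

All 8 rotations (rotation i = S[i:]+S[:i]):
  rot[0] = 8778567$
  rot[1] = 778567$8
  rot[2] = 78567$87
  rot[3] = 8567$877
  rot[4] = 567$8778
  rot[5] = 67$87785
  rot[6] = 7$877856
  rot[7] = $8778567
Sorted (with $ < everything):
  sorted[0] = $8778567  (last char: '7')
  sorted[1] = 567$8778  (last char: '8')
  sorted[2] = 67$87785  (last char: '5')
  sorted[3] = 7$877856  (last char: '6')
  sorted[4] = 778567$8  (last char: '8')
  sorted[5] = 78567$87  (last char: '7')
  sorted[6] = 8567$877  (last char: '7')
  sorted[7] = 8778567$  (last char: '$')
Last column: 7856877$
Original string S is at sorted index 7

Answer: 7856877$
7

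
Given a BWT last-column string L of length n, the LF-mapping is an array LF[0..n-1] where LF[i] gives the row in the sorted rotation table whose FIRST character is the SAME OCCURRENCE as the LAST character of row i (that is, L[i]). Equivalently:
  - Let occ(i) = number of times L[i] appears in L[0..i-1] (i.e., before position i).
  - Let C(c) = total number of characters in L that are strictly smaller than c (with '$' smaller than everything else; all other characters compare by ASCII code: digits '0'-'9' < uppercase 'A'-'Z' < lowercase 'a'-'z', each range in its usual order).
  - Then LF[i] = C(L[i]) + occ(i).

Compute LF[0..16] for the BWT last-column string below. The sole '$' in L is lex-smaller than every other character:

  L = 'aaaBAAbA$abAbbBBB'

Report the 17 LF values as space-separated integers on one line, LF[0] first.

Answer: 9 10 11 5 1 2 13 3 0 12 14 4 15 16 6 7 8

Derivation:
Char counts: '$':1, 'A':4, 'B':4, 'a':4, 'b':4
C (first-col start): C('$')=0, C('A')=1, C('B')=5, C('a')=9, C('b')=13
L[0]='a': occ=0, LF[0]=C('a')+0=9+0=9
L[1]='a': occ=1, LF[1]=C('a')+1=9+1=10
L[2]='a': occ=2, LF[2]=C('a')+2=9+2=11
L[3]='B': occ=0, LF[3]=C('B')+0=5+0=5
L[4]='A': occ=0, LF[4]=C('A')+0=1+0=1
L[5]='A': occ=1, LF[5]=C('A')+1=1+1=2
L[6]='b': occ=0, LF[6]=C('b')+0=13+0=13
L[7]='A': occ=2, LF[7]=C('A')+2=1+2=3
L[8]='$': occ=0, LF[8]=C('$')+0=0+0=0
L[9]='a': occ=3, LF[9]=C('a')+3=9+3=12
L[10]='b': occ=1, LF[10]=C('b')+1=13+1=14
L[11]='A': occ=3, LF[11]=C('A')+3=1+3=4
L[12]='b': occ=2, LF[12]=C('b')+2=13+2=15
L[13]='b': occ=3, LF[13]=C('b')+3=13+3=16
L[14]='B': occ=1, LF[14]=C('B')+1=5+1=6
L[15]='B': occ=2, LF[15]=C('B')+2=5+2=7
L[16]='B': occ=3, LF[16]=C('B')+3=5+3=8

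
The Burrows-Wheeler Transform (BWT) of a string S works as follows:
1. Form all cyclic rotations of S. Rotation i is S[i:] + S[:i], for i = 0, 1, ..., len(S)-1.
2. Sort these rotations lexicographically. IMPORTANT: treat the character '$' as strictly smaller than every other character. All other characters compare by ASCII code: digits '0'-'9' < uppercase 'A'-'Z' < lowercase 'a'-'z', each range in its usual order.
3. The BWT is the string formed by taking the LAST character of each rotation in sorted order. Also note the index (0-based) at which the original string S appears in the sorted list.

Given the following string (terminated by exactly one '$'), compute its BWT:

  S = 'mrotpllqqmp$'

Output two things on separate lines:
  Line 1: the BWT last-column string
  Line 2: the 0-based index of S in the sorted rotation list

All 12 rotations (rotation i = S[i:]+S[:i]):
  rot[0] = mrotpllqqmp$
  rot[1] = rotpllqqmp$m
  rot[2] = otpllqqmp$mr
  rot[3] = tpllqqmp$mro
  rot[4] = pllqqmp$mrot
  rot[5] = llqqmp$mrotp
  rot[6] = lqqmp$mrotpl
  rot[7] = qqmp$mrotpll
  rot[8] = qmp$mrotpllq
  rot[9] = mp$mrotpllqq
  rot[10] = p$mrotpllqqm
  rot[11] = $mrotpllqqmp
Sorted (with $ < everything):
  sorted[0] = $mrotpllqqmp  (last char: 'p')
  sorted[1] = llqqmp$mrotp  (last char: 'p')
  sorted[2] = lqqmp$mrotpl  (last char: 'l')
  sorted[3] = mp$mrotpllqq  (last char: 'q')
  sorted[4] = mrotpllqqmp$  (last char: '$')
  sorted[5] = otpllqqmp$mr  (last char: 'r')
  sorted[6] = p$mrotpllqqm  (last char: 'm')
  sorted[7] = pllqqmp$mrot  (last char: 't')
  sorted[8] = qmp$mrotpllq  (last char: 'q')
  sorted[9] = qqmp$mrotpll  (last char: 'l')
  sorted[10] = rotpllqqmp$m  (last char: 'm')
  sorted[11] = tpllqqmp$mro  (last char: 'o')
Last column: pplq$rmtqlmo
Original string S is at sorted index 4

Answer: pplq$rmtqlmo
4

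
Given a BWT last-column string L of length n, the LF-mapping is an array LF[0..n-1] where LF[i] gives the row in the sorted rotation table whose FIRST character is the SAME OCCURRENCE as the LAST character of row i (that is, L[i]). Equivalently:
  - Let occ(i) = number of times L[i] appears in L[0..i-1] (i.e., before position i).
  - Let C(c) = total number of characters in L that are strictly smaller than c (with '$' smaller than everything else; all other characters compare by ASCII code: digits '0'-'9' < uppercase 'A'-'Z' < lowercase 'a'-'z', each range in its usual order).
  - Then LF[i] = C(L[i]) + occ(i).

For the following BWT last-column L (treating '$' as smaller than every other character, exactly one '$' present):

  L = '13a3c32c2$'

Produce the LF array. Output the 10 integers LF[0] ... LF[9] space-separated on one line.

Char counts: '$':1, '1':1, '2':2, '3':3, 'a':1, 'c':2
C (first-col start): C('$')=0, C('1')=1, C('2')=2, C('3')=4, C('a')=7, C('c')=8
L[0]='1': occ=0, LF[0]=C('1')+0=1+0=1
L[1]='3': occ=0, LF[1]=C('3')+0=4+0=4
L[2]='a': occ=0, LF[2]=C('a')+0=7+0=7
L[3]='3': occ=1, LF[3]=C('3')+1=4+1=5
L[4]='c': occ=0, LF[4]=C('c')+0=8+0=8
L[5]='3': occ=2, LF[5]=C('3')+2=4+2=6
L[6]='2': occ=0, LF[6]=C('2')+0=2+0=2
L[7]='c': occ=1, LF[7]=C('c')+1=8+1=9
L[8]='2': occ=1, LF[8]=C('2')+1=2+1=3
L[9]='$': occ=0, LF[9]=C('$')+0=0+0=0

Answer: 1 4 7 5 8 6 2 9 3 0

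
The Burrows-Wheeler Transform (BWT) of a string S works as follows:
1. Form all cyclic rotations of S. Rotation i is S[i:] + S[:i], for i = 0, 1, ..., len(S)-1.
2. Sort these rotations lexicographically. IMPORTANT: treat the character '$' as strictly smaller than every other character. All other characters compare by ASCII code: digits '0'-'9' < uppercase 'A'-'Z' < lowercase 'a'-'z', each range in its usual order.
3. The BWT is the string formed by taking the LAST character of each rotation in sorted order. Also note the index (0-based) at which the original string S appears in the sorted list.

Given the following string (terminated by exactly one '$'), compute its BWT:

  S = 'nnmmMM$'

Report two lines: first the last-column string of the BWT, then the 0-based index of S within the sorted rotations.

All 7 rotations (rotation i = S[i:]+S[:i]):
  rot[0] = nnmmMM$
  rot[1] = nmmMM$n
  rot[2] = mmMM$nn
  rot[3] = mMM$nnm
  rot[4] = MM$nnmm
  rot[5] = M$nnmmM
  rot[6] = $nnmmMM
Sorted (with $ < everything):
  sorted[0] = $nnmmMM  (last char: 'M')
  sorted[1] = M$nnmmM  (last char: 'M')
  sorted[2] = MM$nnmm  (last char: 'm')
  sorted[3] = mMM$nnm  (last char: 'm')
  sorted[4] = mmMM$nn  (last char: 'n')
  sorted[5] = nmmMM$n  (last char: 'n')
  sorted[6] = nnmmMM$  (last char: '$')
Last column: MMmmnn$
Original string S is at sorted index 6

Answer: MMmmnn$
6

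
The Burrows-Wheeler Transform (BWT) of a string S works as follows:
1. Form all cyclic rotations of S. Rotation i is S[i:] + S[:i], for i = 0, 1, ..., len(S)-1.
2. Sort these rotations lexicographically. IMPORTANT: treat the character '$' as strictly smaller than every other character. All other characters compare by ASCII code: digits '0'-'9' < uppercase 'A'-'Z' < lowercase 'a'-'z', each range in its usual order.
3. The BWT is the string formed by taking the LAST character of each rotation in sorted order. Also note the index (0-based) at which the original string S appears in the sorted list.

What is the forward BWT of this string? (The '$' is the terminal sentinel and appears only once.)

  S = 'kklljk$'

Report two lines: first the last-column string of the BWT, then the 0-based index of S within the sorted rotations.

Answer: klj$klk
3

Derivation:
All 7 rotations (rotation i = S[i:]+S[:i]):
  rot[0] = kklljk$
  rot[1] = klljk$k
  rot[2] = lljk$kk
  rot[3] = ljk$kkl
  rot[4] = jk$kkll
  rot[5] = k$kkllj
  rot[6] = $kklljk
Sorted (with $ < everything):
  sorted[0] = $kklljk  (last char: 'k')
  sorted[1] = jk$kkll  (last char: 'l')
  sorted[2] = k$kkllj  (last char: 'j')
  sorted[3] = kklljk$  (last char: '$')
  sorted[4] = klljk$k  (last char: 'k')
  sorted[5] = ljk$kkl  (last char: 'l')
  sorted[6] = lljk$kk  (last char: 'k')
Last column: klj$klk
Original string S is at sorted index 3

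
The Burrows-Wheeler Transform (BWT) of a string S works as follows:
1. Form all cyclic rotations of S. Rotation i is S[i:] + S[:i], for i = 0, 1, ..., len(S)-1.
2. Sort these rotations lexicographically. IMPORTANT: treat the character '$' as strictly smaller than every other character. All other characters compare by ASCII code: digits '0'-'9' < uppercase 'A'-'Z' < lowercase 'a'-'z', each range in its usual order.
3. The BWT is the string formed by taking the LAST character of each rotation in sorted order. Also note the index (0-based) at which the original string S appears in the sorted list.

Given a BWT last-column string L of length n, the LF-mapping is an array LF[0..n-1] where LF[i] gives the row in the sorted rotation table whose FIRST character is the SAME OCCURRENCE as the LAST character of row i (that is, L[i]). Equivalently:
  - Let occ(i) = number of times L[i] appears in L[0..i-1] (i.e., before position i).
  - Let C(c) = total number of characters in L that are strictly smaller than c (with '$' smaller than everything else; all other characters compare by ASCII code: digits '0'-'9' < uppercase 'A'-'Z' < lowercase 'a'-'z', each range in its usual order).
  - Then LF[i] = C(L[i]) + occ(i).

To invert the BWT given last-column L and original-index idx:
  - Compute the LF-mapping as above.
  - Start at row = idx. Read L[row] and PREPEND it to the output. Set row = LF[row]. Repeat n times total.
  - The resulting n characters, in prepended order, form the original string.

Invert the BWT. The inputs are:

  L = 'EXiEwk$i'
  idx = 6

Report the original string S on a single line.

LF mapping: 1 3 4 2 7 6 0 5
Walk LF starting at row 6, prepending L[row]:
  step 1: row=6, L[6]='$', prepend. Next row=LF[6]=0
  step 2: row=0, L[0]='E', prepend. Next row=LF[0]=1
  step 3: row=1, L[1]='X', prepend. Next row=LF[1]=3
  step 4: row=3, L[3]='E', prepend. Next row=LF[3]=2
  step 5: row=2, L[2]='i', prepend. Next row=LF[2]=4
  step 6: row=4, L[4]='w', prepend. Next row=LF[4]=7
  step 7: row=7, L[7]='i', prepend. Next row=LF[7]=5
  step 8: row=5, L[5]='k', prepend. Next row=LF[5]=6
Reversed output: kiwiEXE$

Answer: kiwiEXE$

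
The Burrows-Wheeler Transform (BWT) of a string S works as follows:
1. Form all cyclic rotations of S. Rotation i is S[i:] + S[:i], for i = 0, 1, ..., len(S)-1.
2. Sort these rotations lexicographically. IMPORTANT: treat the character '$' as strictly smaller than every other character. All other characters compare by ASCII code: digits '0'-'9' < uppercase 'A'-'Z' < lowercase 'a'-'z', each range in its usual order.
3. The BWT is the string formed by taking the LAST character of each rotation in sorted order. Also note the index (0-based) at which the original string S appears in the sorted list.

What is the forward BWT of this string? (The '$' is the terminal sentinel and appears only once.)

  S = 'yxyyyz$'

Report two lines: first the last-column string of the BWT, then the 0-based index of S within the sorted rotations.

All 7 rotations (rotation i = S[i:]+S[:i]):
  rot[0] = yxyyyz$
  rot[1] = xyyyz$y
  rot[2] = yyyz$yx
  rot[3] = yyz$yxy
  rot[4] = yz$yxyy
  rot[5] = z$yxyyy
  rot[6] = $yxyyyz
Sorted (with $ < everything):
  sorted[0] = $yxyyyz  (last char: 'z')
  sorted[1] = xyyyz$y  (last char: 'y')
  sorted[2] = yxyyyz$  (last char: '$')
  sorted[3] = yyyz$yx  (last char: 'x')
  sorted[4] = yyz$yxy  (last char: 'y')
  sorted[5] = yz$yxyy  (last char: 'y')
  sorted[6] = z$yxyyy  (last char: 'y')
Last column: zy$xyyy
Original string S is at sorted index 2

Answer: zy$xyyy
2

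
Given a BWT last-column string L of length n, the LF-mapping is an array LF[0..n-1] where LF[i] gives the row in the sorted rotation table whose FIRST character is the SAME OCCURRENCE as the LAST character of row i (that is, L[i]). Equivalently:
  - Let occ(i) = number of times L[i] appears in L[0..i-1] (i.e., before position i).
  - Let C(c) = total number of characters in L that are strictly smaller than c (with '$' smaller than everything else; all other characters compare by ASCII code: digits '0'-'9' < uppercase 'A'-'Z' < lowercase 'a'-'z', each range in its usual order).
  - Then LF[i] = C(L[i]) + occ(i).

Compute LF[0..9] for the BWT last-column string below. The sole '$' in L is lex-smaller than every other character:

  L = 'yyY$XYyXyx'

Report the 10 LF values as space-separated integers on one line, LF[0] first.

Answer: 6 7 3 0 1 4 8 2 9 5

Derivation:
Char counts: '$':1, 'X':2, 'Y':2, 'x':1, 'y':4
C (first-col start): C('$')=0, C('X')=1, C('Y')=3, C('x')=5, C('y')=6
L[0]='y': occ=0, LF[0]=C('y')+0=6+0=6
L[1]='y': occ=1, LF[1]=C('y')+1=6+1=7
L[2]='Y': occ=0, LF[2]=C('Y')+0=3+0=3
L[3]='$': occ=0, LF[3]=C('$')+0=0+0=0
L[4]='X': occ=0, LF[4]=C('X')+0=1+0=1
L[5]='Y': occ=1, LF[5]=C('Y')+1=3+1=4
L[6]='y': occ=2, LF[6]=C('y')+2=6+2=8
L[7]='X': occ=1, LF[7]=C('X')+1=1+1=2
L[8]='y': occ=3, LF[8]=C('y')+3=6+3=9
L[9]='x': occ=0, LF[9]=C('x')+0=5+0=5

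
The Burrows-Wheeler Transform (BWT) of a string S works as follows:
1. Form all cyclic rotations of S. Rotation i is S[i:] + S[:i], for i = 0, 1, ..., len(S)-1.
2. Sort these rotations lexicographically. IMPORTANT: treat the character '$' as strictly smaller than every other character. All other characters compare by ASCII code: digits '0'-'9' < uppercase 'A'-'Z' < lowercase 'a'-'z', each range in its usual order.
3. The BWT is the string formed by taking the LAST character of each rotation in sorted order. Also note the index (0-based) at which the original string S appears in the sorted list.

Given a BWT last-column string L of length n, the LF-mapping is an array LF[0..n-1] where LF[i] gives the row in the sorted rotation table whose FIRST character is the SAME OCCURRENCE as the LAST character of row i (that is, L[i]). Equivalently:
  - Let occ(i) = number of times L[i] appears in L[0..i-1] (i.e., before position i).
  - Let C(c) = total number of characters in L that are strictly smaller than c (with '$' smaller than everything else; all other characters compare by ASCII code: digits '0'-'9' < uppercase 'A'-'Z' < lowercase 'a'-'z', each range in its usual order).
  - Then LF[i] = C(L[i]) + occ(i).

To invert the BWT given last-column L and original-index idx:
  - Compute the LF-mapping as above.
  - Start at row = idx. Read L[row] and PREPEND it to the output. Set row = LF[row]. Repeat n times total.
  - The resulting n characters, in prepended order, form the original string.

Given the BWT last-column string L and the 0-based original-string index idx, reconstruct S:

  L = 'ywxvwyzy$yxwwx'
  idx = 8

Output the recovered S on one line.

Answer: xzxwvwwyxywyy$

Derivation:
LF mapping: 9 2 6 1 3 10 13 11 0 12 7 4 5 8
Walk LF starting at row 8, prepending L[row]:
  step 1: row=8, L[8]='$', prepend. Next row=LF[8]=0
  step 2: row=0, L[0]='y', prepend. Next row=LF[0]=9
  step 3: row=9, L[9]='y', prepend. Next row=LF[9]=12
  step 4: row=12, L[12]='w', prepend. Next row=LF[12]=5
  step 5: row=5, L[5]='y', prepend. Next row=LF[5]=10
  step 6: row=10, L[10]='x', prepend. Next row=LF[10]=7
  step 7: row=7, L[7]='y', prepend. Next row=LF[7]=11
  step 8: row=11, L[11]='w', prepend. Next row=LF[11]=4
  step 9: row=4, L[4]='w', prepend. Next row=LF[4]=3
  step 10: row=3, L[3]='v', prepend. Next row=LF[3]=1
  step 11: row=1, L[1]='w', prepend. Next row=LF[1]=2
  step 12: row=2, L[2]='x', prepend. Next row=LF[2]=6
  step 13: row=6, L[6]='z', prepend. Next row=LF[6]=13
  step 14: row=13, L[13]='x', prepend. Next row=LF[13]=8
Reversed output: xzxwvwwyxywyy$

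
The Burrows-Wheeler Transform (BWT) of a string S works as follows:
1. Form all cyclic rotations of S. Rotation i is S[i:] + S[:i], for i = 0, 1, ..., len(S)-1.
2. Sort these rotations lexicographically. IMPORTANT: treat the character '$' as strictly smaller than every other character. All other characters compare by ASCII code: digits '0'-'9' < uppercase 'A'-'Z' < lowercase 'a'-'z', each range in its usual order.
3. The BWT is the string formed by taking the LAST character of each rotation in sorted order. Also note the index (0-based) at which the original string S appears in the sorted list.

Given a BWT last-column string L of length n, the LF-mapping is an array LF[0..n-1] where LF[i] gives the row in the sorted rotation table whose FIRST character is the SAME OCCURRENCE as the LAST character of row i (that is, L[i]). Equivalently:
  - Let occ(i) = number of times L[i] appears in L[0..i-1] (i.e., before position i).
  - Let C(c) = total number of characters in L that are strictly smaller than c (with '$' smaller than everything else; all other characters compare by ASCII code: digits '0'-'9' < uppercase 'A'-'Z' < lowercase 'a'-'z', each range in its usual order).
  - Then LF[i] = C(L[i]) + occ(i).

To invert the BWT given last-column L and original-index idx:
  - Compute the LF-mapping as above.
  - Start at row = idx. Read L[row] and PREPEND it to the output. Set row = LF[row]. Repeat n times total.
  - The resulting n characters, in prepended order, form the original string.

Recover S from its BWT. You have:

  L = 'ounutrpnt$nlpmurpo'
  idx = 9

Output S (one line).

Answer: prulrnpunmtnoutpo$

Derivation:
LF mapping: 6 15 3 16 13 11 8 4 14 0 5 1 9 2 17 12 10 7
Walk LF starting at row 9, prepending L[row]:
  step 1: row=9, L[9]='$', prepend. Next row=LF[9]=0
  step 2: row=0, L[0]='o', prepend. Next row=LF[0]=6
  step 3: row=6, L[6]='p', prepend. Next row=LF[6]=8
  step 4: row=8, L[8]='t', prepend. Next row=LF[8]=14
  step 5: row=14, L[14]='u', prepend. Next row=LF[14]=17
  step 6: row=17, L[17]='o', prepend. Next row=LF[17]=7
  step 7: row=7, L[7]='n', prepend. Next row=LF[7]=4
  step 8: row=4, L[4]='t', prepend. Next row=LF[4]=13
  step 9: row=13, L[13]='m', prepend. Next row=LF[13]=2
  step 10: row=2, L[2]='n', prepend. Next row=LF[2]=3
  step 11: row=3, L[3]='u', prepend. Next row=LF[3]=16
  step 12: row=16, L[16]='p', prepend. Next row=LF[16]=10
  step 13: row=10, L[10]='n', prepend. Next row=LF[10]=5
  step 14: row=5, L[5]='r', prepend. Next row=LF[5]=11
  step 15: row=11, L[11]='l', prepend. Next row=LF[11]=1
  step 16: row=1, L[1]='u', prepend. Next row=LF[1]=15
  step 17: row=15, L[15]='r', prepend. Next row=LF[15]=12
  step 18: row=12, L[12]='p', prepend. Next row=LF[12]=9
Reversed output: prulrnpunmtnoutpo$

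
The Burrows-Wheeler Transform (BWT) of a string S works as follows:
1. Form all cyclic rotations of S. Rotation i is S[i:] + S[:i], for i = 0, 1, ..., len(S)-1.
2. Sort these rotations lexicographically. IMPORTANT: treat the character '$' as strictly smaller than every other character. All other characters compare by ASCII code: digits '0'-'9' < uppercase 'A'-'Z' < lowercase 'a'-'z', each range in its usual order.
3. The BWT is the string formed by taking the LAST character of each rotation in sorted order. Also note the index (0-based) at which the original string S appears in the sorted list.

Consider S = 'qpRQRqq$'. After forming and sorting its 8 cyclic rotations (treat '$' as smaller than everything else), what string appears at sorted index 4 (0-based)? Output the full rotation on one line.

All 8 rotations (rotation i = S[i:]+S[:i]):
  rot[0] = qpRQRqq$
  rot[1] = pRQRqq$q
  rot[2] = RQRqq$qp
  rot[3] = QRqq$qpR
  rot[4] = Rqq$qpRQ
  rot[5] = qq$qpRQR
  rot[6] = q$qpRQRq
  rot[7] = $qpRQRqq
Sorted (with $ < everything):
  sorted[0] = $qpRQRqq
  sorted[1] = QRqq$qpR
  sorted[2] = RQRqq$qp
  sorted[3] = Rqq$qpRQ
  sorted[4] = pRQRqq$q
  sorted[5] = q$qpRQRq
  sorted[6] = qpRQRqq$
  sorted[7] = qq$qpRQR
sorted[4] = pRQRqq$q

Answer: pRQRqq$q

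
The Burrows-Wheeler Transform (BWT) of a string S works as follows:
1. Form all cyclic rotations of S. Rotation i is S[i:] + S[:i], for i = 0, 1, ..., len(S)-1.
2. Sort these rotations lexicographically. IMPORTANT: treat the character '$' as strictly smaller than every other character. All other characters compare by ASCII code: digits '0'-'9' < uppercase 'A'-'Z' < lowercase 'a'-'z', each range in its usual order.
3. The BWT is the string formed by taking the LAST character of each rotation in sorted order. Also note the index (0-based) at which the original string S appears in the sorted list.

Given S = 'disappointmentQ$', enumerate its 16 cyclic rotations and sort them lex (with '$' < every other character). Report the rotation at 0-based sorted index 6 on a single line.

All 16 rotations (rotation i = S[i:]+S[:i]):
  rot[0] = disappointmentQ$
  rot[1] = isappointmentQ$d
  rot[2] = sappointmentQ$di
  rot[3] = appointmentQ$dis
  rot[4] = ppointmentQ$disa
  rot[5] = pointmentQ$disap
  rot[6] = ointmentQ$disapp
  rot[7] = intmentQ$disappo
  rot[8] = ntmentQ$disappoi
  rot[9] = tmentQ$disappoin
  rot[10] = mentQ$disappoint
  rot[11] = entQ$disappointm
  rot[12] = ntQ$disappointme
  rot[13] = tQ$disappointmen
  rot[14] = Q$disappointment
  rot[15] = $disappointmentQ
Sorted (with $ < everything):
  sorted[0] = $disappointmentQ
  sorted[1] = Q$disappointment
  sorted[2] = appointmentQ$dis
  sorted[3] = disappointmentQ$
  sorted[4] = entQ$disappointm
  sorted[5] = intmentQ$disappo
  sorted[6] = isappointmentQ$d
  sorted[7] = mentQ$disappoint
  sorted[8] = ntQ$disappointme
  sorted[9] = ntmentQ$disappoi
  sorted[10] = ointmentQ$disapp
  sorted[11] = pointmentQ$disap
  sorted[12] = ppointmentQ$disa
  sorted[13] = sappointmentQ$di
  sorted[14] = tQ$disappointmen
  sorted[15] = tmentQ$disappoin
sorted[6] = isappointmentQ$d

Answer: isappointmentQ$d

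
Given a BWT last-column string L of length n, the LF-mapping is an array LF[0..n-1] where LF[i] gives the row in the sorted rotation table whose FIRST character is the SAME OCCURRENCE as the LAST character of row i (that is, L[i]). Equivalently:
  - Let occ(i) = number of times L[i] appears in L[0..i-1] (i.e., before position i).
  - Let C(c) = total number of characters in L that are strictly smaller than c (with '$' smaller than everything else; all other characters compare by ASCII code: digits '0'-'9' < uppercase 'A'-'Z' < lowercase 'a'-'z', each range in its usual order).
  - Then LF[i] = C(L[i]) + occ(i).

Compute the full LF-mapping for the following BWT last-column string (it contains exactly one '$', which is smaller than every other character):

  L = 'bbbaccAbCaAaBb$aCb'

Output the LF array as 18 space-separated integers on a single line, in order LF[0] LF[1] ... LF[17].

Answer: 10 11 12 6 16 17 1 13 4 7 2 8 3 14 0 9 5 15

Derivation:
Char counts: '$':1, 'A':2, 'B':1, 'C':2, 'a':4, 'b':6, 'c':2
C (first-col start): C('$')=0, C('A')=1, C('B')=3, C('C')=4, C('a')=6, C('b')=10, C('c')=16
L[0]='b': occ=0, LF[0]=C('b')+0=10+0=10
L[1]='b': occ=1, LF[1]=C('b')+1=10+1=11
L[2]='b': occ=2, LF[2]=C('b')+2=10+2=12
L[3]='a': occ=0, LF[3]=C('a')+0=6+0=6
L[4]='c': occ=0, LF[4]=C('c')+0=16+0=16
L[5]='c': occ=1, LF[5]=C('c')+1=16+1=17
L[6]='A': occ=0, LF[6]=C('A')+0=1+0=1
L[7]='b': occ=3, LF[7]=C('b')+3=10+3=13
L[8]='C': occ=0, LF[8]=C('C')+0=4+0=4
L[9]='a': occ=1, LF[9]=C('a')+1=6+1=7
L[10]='A': occ=1, LF[10]=C('A')+1=1+1=2
L[11]='a': occ=2, LF[11]=C('a')+2=6+2=8
L[12]='B': occ=0, LF[12]=C('B')+0=3+0=3
L[13]='b': occ=4, LF[13]=C('b')+4=10+4=14
L[14]='$': occ=0, LF[14]=C('$')+0=0+0=0
L[15]='a': occ=3, LF[15]=C('a')+3=6+3=9
L[16]='C': occ=1, LF[16]=C('C')+1=4+1=5
L[17]='b': occ=5, LF[17]=C('b')+5=10+5=15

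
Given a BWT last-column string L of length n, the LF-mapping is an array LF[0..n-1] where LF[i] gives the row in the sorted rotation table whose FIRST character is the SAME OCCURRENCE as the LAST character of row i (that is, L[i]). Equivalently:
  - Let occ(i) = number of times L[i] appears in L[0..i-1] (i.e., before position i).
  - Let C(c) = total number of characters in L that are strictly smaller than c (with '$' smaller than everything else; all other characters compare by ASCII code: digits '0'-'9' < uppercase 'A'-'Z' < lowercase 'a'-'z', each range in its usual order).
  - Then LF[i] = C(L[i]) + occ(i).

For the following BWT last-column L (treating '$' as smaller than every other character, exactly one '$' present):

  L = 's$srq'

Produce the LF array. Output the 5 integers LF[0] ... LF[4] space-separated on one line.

Answer: 3 0 4 2 1

Derivation:
Char counts: '$':1, 'q':1, 'r':1, 's':2
C (first-col start): C('$')=0, C('q')=1, C('r')=2, C('s')=3
L[0]='s': occ=0, LF[0]=C('s')+0=3+0=3
L[1]='$': occ=0, LF[1]=C('$')+0=0+0=0
L[2]='s': occ=1, LF[2]=C('s')+1=3+1=4
L[3]='r': occ=0, LF[3]=C('r')+0=2+0=2
L[4]='q': occ=0, LF[4]=C('q')+0=1+0=1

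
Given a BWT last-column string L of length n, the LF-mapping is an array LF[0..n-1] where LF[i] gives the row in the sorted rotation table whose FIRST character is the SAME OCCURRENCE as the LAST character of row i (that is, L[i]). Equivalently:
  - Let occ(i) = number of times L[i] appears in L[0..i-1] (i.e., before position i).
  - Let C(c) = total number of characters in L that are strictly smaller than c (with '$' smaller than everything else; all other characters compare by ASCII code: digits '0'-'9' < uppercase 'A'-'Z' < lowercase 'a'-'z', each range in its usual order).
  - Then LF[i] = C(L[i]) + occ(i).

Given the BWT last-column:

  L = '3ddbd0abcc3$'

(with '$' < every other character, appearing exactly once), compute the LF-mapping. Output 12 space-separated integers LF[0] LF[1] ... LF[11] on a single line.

Answer: 2 9 10 5 11 1 4 6 7 8 3 0

Derivation:
Char counts: '$':1, '0':1, '3':2, 'a':1, 'b':2, 'c':2, 'd':3
C (first-col start): C('$')=0, C('0')=1, C('3')=2, C('a')=4, C('b')=5, C('c')=7, C('d')=9
L[0]='3': occ=0, LF[0]=C('3')+0=2+0=2
L[1]='d': occ=0, LF[1]=C('d')+0=9+0=9
L[2]='d': occ=1, LF[2]=C('d')+1=9+1=10
L[3]='b': occ=0, LF[3]=C('b')+0=5+0=5
L[4]='d': occ=2, LF[4]=C('d')+2=9+2=11
L[5]='0': occ=0, LF[5]=C('0')+0=1+0=1
L[6]='a': occ=0, LF[6]=C('a')+0=4+0=4
L[7]='b': occ=1, LF[7]=C('b')+1=5+1=6
L[8]='c': occ=0, LF[8]=C('c')+0=7+0=7
L[9]='c': occ=1, LF[9]=C('c')+1=7+1=8
L[10]='3': occ=1, LF[10]=C('3')+1=2+1=3
L[11]='$': occ=0, LF[11]=C('$')+0=0+0=0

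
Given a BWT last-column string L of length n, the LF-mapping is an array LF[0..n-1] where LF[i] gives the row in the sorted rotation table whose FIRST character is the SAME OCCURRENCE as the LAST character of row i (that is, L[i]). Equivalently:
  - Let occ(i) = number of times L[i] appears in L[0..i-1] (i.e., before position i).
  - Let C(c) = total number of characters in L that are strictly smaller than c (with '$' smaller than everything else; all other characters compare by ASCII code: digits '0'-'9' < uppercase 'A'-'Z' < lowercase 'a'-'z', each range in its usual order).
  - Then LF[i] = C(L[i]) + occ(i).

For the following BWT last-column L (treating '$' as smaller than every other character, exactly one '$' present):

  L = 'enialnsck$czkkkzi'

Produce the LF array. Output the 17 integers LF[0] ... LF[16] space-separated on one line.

Answer: 4 12 5 1 11 13 14 2 7 0 3 15 8 9 10 16 6

Derivation:
Char counts: '$':1, 'a':1, 'c':2, 'e':1, 'i':2, 'k':4, 'l':1, 'n':2, 's':1, 'z':2
C (first-col start): C('$')=0, C('a')=1, C('c')=2, C('e')=4, C('i')=5, C('k')=7, C('l')=11, C('n')=12, C('s')=14, C('z')=15
L[0]='e': occ=0, LF[0]=C('e')+0=4+0=4
L[1]='n': occ=0, LF[1]=C('n')+0=12+0=12
L[2]='i': occ=0, LF[2]=C('i')+0=5+0=5
L[3]='a': occ=0, LF[3]=C('a')+0=1+0=1
L[4]='l': occ=0, LF[4]=C('l')+0=11+0=11
L[5]='n': occ=1, LF[5]=C('n')+1=12+1=13
L[6]='s': occ=0, LF[6]=C('s')+0=14+0=14
L[7]='c': occ=0, LF[7]=C('c')+0=2+0=2
L[8]='k': occ=0, LF[8]=C('k')+0=7+0=7
L[9]='$': occ=0, LF[9]=C('$')+0=0+0=0
L[10]='c': occ=1, LF[10]=C('c')+1=2+1=3
L[11]='z': occ=0, LF[11]=C('z')+0=15+0=15
L[12]='k': occ=1, LF[12]=C('k')+1=7+1=8
L[13]='k': occ=2, LF[13]=C('k')+2=7+2=9
L[14]='k': occ=3, LF[14]=C('k')+3=7+3=10
L[15]='z': occ=1, LF[15]=C('z')+1=15+1=16
L[16]='i': occ=1, LF[16]=C('i')+1=5+1=6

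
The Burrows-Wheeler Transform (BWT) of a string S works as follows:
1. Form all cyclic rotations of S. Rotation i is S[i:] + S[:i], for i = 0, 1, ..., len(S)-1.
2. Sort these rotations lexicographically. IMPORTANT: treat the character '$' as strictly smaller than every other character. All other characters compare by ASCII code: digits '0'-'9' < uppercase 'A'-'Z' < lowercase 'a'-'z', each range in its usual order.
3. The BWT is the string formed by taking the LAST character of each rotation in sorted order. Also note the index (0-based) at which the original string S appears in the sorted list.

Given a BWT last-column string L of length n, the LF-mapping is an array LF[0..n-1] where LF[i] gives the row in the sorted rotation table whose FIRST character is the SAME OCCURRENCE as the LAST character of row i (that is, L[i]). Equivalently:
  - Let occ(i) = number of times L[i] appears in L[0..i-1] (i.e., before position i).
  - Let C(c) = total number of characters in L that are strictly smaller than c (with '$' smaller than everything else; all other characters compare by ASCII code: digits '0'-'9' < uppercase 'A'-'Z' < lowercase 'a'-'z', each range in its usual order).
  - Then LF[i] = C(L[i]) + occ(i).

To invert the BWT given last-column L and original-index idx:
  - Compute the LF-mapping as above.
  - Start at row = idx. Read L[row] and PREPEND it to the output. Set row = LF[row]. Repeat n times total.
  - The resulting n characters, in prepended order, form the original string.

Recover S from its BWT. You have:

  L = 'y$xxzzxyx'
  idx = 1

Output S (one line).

LF mapping: 5 0 1 2 7 8 3 6 4
Walk LF starting at row 1, prepending L[row]:
  step 1: row=1, L[1]='$', prepend. Next row=LF[1]=0
  step 2: row=0, L[0]='y', prepend. Next row=LF[0]=5
  step 3: row=5, L[5]='z', prepend. Next row=LF[5]=8
  step 4: row=8, L[8]='x', prepend. Next row=LF[8]=4
  step 5: row=4, L[4]='z', prepend. Next row=LF[4]=7
  step 6: row=7, L[7]='y', prepend. Next row=LF[7]=6
  step 7: row=6, L[6]='x', prepend. Next row=LF[6]=3
  step 8: row=3, L[3]='x', prepend. Next row=LF[3]=2
  step 9: row=2, L[2]='x', prepend. Next row=LF[2]=1
Reversed output: xxxyzxzy$

Answer: xxxyzxzy$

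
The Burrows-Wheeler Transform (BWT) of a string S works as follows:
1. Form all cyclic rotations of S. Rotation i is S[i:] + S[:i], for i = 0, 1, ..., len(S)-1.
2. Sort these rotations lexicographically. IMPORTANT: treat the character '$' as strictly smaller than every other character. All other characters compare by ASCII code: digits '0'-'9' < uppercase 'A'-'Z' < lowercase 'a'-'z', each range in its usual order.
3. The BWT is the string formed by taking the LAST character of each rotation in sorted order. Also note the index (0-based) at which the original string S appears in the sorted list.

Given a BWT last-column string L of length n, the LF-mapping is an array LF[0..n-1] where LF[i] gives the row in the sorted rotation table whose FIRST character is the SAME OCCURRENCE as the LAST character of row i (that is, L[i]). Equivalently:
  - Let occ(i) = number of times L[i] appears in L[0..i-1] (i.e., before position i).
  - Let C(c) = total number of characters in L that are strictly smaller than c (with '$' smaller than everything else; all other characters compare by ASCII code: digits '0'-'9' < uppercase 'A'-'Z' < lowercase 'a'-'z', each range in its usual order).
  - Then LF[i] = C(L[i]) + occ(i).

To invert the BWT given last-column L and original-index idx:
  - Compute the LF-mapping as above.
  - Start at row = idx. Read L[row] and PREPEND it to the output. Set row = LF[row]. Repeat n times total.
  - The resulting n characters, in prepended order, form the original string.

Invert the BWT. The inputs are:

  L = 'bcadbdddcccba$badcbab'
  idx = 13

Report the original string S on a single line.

Answer: cbdbadbcaacbcbddacdb$

Derivation:
LF mapping: 5 11 1 16 6 17 18 19 12 13 14 7 2 0 8 3 20 15 9 4 10
Walk LF starting at row 13, prepending L[row]:
  step 1: row=13, L[13]='$', prepend. Next row=LF[13]=0
  step 2: row=0, L[0]='b', prepend. Next row=LF[0]=5
  step 3: row=5, L[5]='d', prepend. Next row=LF[5]=17
  step 4: row=17, L[17]='c', prepend. Next row=LF[17]=15
  step 5: row=15, L[15]='a', prepend. Next row=LF[15]=3
  step 6: row=3, L[3]='d', prepend. Next row=LF[3]=16
  step 7: row=16, L[16]='d', prepend. Next row=LF[16]=20
  step 8: row=20, L[20]='b', prepend. Next row=LF[20]=10
  step 9: row=10, L[10]='c', prepend. Next row=LF[10]=14
  step 10: row=14, L[14]='b', prepend. Next row=LF[14]=8
  step 11: row=8, L[8]='c', prepend. Next row=LF[8]=12
  step 12: row=12, L[12]='a', prepend. Next row=LF[12]=2
  step 13: row=2, L[2]='a', prepend. Next row=LF[2]=1
  step 14: row=1, L[1]='c', prepend. Next row=LF[1]=11
  step 15: row=11, L[11]='b', prepend. Next row=LF[11]=7
  step 16: row=7, L[7]='d', prepend. Next row=LF[7]=19
  step 17: row=19, L[19]='a', prepend. Next row=LF[19]=4
  step 18: row=4, L[4]='b', prepend. Next row=LF[4]=6
  step 19: row=6, L[6]='d', prepend. Next row=LF[6]=18
  step 20: row=18, L[18]='b', prepend. Next row=LF[18]=9
  step 21: row=9, L[9]='c', prepend. Next row=LF[9]=13
Reversed output: cbdbadbcaacbcbddacdb$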